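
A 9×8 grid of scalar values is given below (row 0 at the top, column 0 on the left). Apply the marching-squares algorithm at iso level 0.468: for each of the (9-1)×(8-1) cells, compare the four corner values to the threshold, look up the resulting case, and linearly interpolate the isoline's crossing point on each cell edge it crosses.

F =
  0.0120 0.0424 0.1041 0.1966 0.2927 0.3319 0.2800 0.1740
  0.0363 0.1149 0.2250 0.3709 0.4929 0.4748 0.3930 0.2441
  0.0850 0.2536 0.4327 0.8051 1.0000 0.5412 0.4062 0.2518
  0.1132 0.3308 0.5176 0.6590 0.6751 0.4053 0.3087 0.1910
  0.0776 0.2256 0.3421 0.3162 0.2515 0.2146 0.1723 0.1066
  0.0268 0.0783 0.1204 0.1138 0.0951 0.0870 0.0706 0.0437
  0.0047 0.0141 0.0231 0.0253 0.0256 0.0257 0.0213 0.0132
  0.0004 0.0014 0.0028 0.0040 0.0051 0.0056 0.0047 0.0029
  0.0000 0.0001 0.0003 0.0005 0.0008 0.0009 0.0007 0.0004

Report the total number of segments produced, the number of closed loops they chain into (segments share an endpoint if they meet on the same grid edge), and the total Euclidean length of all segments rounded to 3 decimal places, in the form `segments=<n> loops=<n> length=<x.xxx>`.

cell (0,3): code 0100 → (0.876,4.000)–(1.000,3.796)
cell (0,4): code 1100 → (0.952,5.000)–(0.876,4.000)
cell (0,5): code 1000 → (1.000,5.083)–(0.952,5.000)
cell (1,2): code 0100 → (1.224,3.000)–(2.000,2.095)
cell (1,3): code 1110 → (1.000,3.796)–(1.224,3.000)
cell (1,5): code 1001 → (2.000,5.542)–(1.000,5.083)
cell (2,1): code 0100 → (2.416,2.000)–(3.000,1.734)
cell (2,2): code 1110 → (2.000,2.095)–(2.416,2.000)
cell (2,4): code 1011 → (3.000,4.768)–(2.539,5.000)
cell (2,5): code 0001 → (2.539,5.000)–(2.000,5.542)
cell (3,1): code 0010 → (3.000,1.734)–(3.283,2.000)
cell (3,2): code 0011 → (3.283,2.000)–(3.557,3.000)
cell (3,3): code 0011 → (3.557,3.000)–(3.489,4.000)
cell (3,4): code 0001 → (3.489,4.000)–(3.000,4.768)
total: 14 segments, chained into 1 closed loop(s), length Σ = 10.143604

segments=14 loops=1 length=10.144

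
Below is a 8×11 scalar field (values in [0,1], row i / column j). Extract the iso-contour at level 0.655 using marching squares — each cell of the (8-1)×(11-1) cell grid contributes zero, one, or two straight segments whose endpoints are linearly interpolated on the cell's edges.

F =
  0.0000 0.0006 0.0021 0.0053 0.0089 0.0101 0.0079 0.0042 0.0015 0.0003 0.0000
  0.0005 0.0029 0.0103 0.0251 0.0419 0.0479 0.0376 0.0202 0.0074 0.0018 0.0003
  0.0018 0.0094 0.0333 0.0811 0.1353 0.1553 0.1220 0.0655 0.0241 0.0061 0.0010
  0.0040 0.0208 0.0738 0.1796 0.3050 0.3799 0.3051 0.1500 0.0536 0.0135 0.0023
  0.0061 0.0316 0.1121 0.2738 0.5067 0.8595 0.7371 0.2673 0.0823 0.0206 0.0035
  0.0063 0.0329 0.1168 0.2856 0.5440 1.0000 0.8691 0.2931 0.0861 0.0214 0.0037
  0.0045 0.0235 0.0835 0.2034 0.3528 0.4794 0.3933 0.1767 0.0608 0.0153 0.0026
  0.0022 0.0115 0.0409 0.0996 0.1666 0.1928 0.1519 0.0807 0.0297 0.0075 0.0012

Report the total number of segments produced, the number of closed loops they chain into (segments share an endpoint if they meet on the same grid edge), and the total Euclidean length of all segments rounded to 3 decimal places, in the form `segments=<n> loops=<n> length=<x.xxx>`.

cell (3,4): code 0100 → (3.574,5.000)–(4.000,4.420)
cell (3,5): code 1100 → (3.810,6.000)–(3.574,5.000)
cell (3,6): code 1000 → (4.000,6.175)–(3.810,6.000)
cell (4,4): code 0110 → (4.000,4.420)–(5.000,4.243)
cell (4,6): code 1001 → (5.000,6.372)–(4.000,6.175)
cell (5,4): code 0010 → (5.000,4.243)–(5.663,5.000)
cell (5,5): code 0011 → (5.663,5.000)–(5.450,6.000)
cell (5,6): code 0001 → (5.450,6.000)–(5.000,6.372)
total: 8 segments, chained into 1 closed loop(s), length Σ = 6.651854

segments=8 loops=1 length=6.652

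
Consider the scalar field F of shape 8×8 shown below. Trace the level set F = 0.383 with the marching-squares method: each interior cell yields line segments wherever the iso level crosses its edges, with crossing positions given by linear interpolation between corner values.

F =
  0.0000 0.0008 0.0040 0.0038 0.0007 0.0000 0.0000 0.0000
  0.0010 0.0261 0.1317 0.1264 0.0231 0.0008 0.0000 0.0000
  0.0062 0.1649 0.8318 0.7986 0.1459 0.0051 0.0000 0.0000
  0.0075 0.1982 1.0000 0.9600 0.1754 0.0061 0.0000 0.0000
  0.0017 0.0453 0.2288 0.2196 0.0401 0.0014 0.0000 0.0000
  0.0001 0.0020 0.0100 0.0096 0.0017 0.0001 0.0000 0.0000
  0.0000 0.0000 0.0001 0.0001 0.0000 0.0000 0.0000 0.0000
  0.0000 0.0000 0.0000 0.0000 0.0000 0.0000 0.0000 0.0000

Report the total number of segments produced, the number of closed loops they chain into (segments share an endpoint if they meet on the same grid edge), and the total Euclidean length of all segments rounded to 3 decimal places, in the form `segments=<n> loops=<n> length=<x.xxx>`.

segments=8 loops=1 length=8.009

cell (1,1): code 0100 → (1.359,2.000)–(2.000,1.327)
cell (1,2): code 1100 → (1.382,3.000)–(1.359,2.000)
cell (1,3): code 1000 → (2.000,3.637)–(1.382,3.000)
cell (2,1): code 0110 → (2.000,1.327)–(3.000,1.230)
cell (2,3): code 1001 → (3.000,3.735)–(2.000,3.637)
cell (3,1): code 0010 → (3.000,1.230)–(3.800,2.000)
cell (3,2): code 0011 → (3.800,2.000)–(3.779,3.000)
cell (3,3): code 0001 → (3.779,3.000)–(3.000,3.735)
total: 8 segments, chained into 1 closed loop(s), length Σ = 8.008504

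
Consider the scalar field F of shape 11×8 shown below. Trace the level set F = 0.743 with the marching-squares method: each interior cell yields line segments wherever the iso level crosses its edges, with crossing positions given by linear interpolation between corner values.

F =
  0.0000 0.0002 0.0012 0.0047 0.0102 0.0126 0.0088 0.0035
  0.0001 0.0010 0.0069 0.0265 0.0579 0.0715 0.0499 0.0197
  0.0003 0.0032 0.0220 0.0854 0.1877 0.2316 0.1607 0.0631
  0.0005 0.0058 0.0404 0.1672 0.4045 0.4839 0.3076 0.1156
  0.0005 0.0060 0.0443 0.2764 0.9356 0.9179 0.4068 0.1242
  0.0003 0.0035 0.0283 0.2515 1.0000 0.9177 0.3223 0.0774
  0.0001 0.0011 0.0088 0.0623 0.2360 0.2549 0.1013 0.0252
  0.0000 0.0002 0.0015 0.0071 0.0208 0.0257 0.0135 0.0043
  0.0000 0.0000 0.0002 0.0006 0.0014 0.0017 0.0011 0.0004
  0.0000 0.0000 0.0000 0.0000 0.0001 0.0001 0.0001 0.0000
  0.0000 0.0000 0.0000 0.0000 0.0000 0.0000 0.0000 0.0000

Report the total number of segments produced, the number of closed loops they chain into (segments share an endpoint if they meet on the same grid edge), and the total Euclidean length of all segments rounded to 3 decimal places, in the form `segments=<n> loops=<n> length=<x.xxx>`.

segments=8 loops=1 length=5.875

cell (3,3): code 0100 → (3.637,4.000)–(4.000,3.708)
cell (3,4): code 1100 → (3.597,5.000)–(3.637,4.000)
cell (3,5): code 1000 → (4.000,5.342)–(3.597,5.000)
cell (4,3): code 0110 → (4.000,3.708)–(5.000,3.657)
cell (4,5): code 1001 → (5.000,5.293)–(4.000,5.342)
cell (5,3): code 0010 → (5.000,3.657)–(5.336,4.000)
cell (5,4): code 0011 → (5.336,4.000)–(5.264,5.000)
cell (5,5): code 0001 → (5.264,5.000)–(5.000,5.293)
total: 8 segments, chained into 1 closed loop(s), length Σ = 5.875437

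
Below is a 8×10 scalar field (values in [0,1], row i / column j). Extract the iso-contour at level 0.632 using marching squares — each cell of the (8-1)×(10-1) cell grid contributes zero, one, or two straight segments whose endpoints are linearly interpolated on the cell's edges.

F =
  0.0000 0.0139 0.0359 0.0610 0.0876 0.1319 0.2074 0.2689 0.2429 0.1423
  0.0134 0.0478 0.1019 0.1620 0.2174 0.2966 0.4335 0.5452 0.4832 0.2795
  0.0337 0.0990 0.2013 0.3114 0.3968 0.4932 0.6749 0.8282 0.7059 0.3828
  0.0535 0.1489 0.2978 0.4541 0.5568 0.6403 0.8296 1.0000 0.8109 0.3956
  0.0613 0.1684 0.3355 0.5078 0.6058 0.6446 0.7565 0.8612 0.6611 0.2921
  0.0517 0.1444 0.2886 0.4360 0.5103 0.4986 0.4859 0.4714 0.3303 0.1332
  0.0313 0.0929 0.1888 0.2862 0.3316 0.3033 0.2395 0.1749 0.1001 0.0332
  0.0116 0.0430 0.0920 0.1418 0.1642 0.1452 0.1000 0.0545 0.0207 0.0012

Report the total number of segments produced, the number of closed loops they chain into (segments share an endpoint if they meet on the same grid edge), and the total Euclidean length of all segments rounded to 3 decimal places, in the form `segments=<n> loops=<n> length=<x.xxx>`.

cell (1,5): code 0100 → (1.822,6.000)–(2.000,5.764)
cell (1,6): code 1100 → (1.307,7.000)–(1.822,6.000)
cell (1,7): code 1100 → (1.668,8.000)–(1.307,7.000)
cell (1,8): code 1000 → (2.000,8.229)–(1.668,8.000)
cell (2,4): code 0100 → (2.944,5.000)–(3.000,4.901)
cell (2,5): code 1110 → (2.000,5.764)–(2.944,5.000)
cell (2,8): code 1001 → (3.000,8.431)–(2.000,8.229)
cell (3,4): code 0110 → (3.000,4.901)–(4.000,4.675)
cell (3,8): code 1001 → (4.000,8.079)–(3.000,8.431)
cell (4,4): code 0010 → (4.000,4.675)–(4.086,5.000)
cell (4,5): code 0011 → (4.086,5.000)–(4.460,6.000)
cell (4,6): code 0011 → (4.460,6.000)–(4.588,7.000)
cell (4,7): code 0011 → (4.588,7.000)–(4.088,8.000)
cell (4,8): code 0001 → (4.088,8.000)–(4.000,8.079)
total: 14 segments, chained into 1 closed loop(s), length Σ = 10.968591

segments=14 loops=1 length=10.969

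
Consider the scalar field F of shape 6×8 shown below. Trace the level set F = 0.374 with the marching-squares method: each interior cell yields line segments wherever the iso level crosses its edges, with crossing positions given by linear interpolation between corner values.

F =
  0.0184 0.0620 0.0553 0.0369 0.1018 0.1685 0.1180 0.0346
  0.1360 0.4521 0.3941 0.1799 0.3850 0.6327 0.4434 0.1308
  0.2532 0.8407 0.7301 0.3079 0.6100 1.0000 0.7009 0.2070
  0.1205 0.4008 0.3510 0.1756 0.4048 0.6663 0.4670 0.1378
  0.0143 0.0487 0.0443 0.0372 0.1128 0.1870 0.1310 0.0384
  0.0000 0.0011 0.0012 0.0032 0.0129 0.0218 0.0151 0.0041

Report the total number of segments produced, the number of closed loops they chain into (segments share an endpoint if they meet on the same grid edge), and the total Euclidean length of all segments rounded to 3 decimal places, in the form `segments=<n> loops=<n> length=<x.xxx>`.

cell (0,0): code 0100 → (0.800,1.000)–(1.000,0.753)
cell (0,1): code 1100 → (0.941,2.000)–(0.800,1.000)
cell (0,2): code 1000 → (1.000,2.094)–(0.941,2.000)
cell (0,3): code 0100 → (0.961,4.000)–(1.000,3.946)
cell (0,4): code 1100 → (0.443,5.000)–(0.961,4.000)
cell (0,5): code 1100 → (0.787,6.000)–(0.443,5.000)
cell (0,6): code 1000 → (1.000,6.222)–(0.787,6.000)
cell (1,0): code 0110 → (1.000,0.753)–(2.000,0.206)
cell (1,2): code 1001 → (2.000,2.843)–(1.000,2.094)
cell (1,3): code 0110 → (1.000,3.946)–(2.000,3.219)
cell (1,6): code 1001 → (2.000,6.662)–(1.000,6.222)
cell (2,0): code 0110 → (2.000,0.206)–(3.000,0.904)
cell (2,1): code 1011 → (3.000,1.538)–(2.939,2.000)
cell (2,2): code 0001 → (2.939,2.000)–(2.000,2.843)
cell (2,3): code 0110 → (2.000,3.219)–(3.000,3.866)
cell (2,6): code 1001 → (3.000,6.283)–(2.000,6.662)
cell (3,0): code 0010 → (3.000,0.904)–(3.076,1.000)
cell (3,1): code 0001 → (3.076,1.000)–(3.000,1.538)
cell (3,3): code 0010 → (3.000,3.866)–(3.105,4.000)
cell (3,4): code 0011 → (3.105,4.000)–(3.610,5.000)
cell (3,5): code 0011 → (3.610,5.000)–(3.277,6.000)
cell (3,6): code 0001 → (3.277,6.000)–(3.000,6.283)
total: 22 segments, chained into 2 closed loop(s), length Σ = 17.330526

segments=22 loops=2 length=17.331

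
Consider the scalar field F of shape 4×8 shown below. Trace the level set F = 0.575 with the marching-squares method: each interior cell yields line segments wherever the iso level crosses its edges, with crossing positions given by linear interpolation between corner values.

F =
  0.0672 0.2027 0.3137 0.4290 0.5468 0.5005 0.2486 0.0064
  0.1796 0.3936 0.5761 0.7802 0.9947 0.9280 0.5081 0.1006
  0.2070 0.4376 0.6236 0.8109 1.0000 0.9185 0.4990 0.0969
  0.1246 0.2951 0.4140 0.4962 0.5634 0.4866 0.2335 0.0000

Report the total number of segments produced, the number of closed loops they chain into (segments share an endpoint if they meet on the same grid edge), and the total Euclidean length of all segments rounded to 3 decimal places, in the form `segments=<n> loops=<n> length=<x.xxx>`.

segments=12 loops=1 length=11.098

cell (0,1): code 0100 → (0.996,2.000)–(1.000,1.994)
cell (0,2): code 1100 → (0.416,3.000)–(0.996,2.000)
cell (0,3): code 1100 → (0.063,4.000)–(0.416,3.000)
cell (0,4): code 1100 → (0.174,5.000)–(0.063,4.000)
cell (0,5): code 1000 → (1.000,5.841)–(0.174,5.000)
cell (1,1): code 0110 → (1.000,1.994)–(2.000,1.739)
cell (1,5): code 1001 → (2.000,5.819)–(1.000,5.841)
cell (2,1): code 0010 → (2.000,1.739)–(2.232,2.000)
cell (2,2): code 0011 → (2.232,2.000)–(2.750,3.000)
cell (2,3): code 0011 → (2.750,3.000)–(2.973,4.000)
cell (2,4): code 0011 → (2.973,4.000)–(2.795,5.000)
cell (2,5): code 0001 → (2.795,5.000)–(2.000,5.819)
total: 12 segments, chained into 1 closed loop(s), length Σ = 11.098060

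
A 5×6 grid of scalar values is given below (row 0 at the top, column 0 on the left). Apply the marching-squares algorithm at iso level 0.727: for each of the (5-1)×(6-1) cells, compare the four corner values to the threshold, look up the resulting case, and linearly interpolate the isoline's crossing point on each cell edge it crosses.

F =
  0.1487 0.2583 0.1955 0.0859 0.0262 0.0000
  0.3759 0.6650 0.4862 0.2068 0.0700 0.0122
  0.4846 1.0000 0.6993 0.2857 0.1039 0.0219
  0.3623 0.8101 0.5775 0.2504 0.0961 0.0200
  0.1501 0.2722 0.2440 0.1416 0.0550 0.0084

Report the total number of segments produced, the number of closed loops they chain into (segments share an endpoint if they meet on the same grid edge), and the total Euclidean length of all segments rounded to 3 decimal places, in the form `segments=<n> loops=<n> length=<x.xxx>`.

cell (1,0): code 0100 → (1.185,1.000)–(2.000,0.470)
cell (1,1): code 1000 → (2.000,1.908)–(1.185,1.000)
cell (2,0): code 0110 → (2.000,0.470)–(3.000,0.814)
cell (2,1): code 1001 → (3.000,1.357)–(2.000,1.908)
cell (3,0): code 0010 → (3.000,0.814)–(3.154,1.000)
cell (3,1): code 0001 → (3.154,1.000)–(3.000,1.357)
total: 6 segments, chained into 1 closed loop(s), length Σ = 5.021742

segments=6 loops=1 length=5.022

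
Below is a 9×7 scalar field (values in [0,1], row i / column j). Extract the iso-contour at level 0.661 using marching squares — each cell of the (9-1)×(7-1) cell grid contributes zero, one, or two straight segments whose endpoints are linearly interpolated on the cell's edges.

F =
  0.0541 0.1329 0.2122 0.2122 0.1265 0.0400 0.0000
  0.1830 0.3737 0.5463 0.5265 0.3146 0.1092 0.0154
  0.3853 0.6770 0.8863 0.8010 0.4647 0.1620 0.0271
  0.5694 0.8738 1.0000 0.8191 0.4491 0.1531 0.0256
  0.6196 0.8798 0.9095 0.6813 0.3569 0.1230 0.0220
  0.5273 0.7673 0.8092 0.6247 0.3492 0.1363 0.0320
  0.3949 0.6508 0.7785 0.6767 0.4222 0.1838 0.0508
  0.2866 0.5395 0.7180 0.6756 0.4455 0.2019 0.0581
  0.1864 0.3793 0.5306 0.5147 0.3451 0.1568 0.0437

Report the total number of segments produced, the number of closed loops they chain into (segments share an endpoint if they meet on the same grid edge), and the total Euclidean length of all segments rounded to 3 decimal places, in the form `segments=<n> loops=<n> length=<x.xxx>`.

segments=20 loops=1 length=15.200

cell (1,0): code 0100 → (1.947,1.000)–(2.000,0.945)
cell (1,1): code 1100 → (1.337,2.000)–(1.947,1.000)
cell (1,2): code 1100 → (1.490,3.000)–(1.337,2.000)
cell (1,3): code 1000 → (2.000,3.416)–(1.490,3.000)
cell (2,0): code 0110 → (2.000,0.945)–(3.000,0.301)
cell (2,3): code 1001 → (3.000,3.427)–(2.000,3.416)
cell (3,0): code 0110 → (3.000,0.301)–(4.000,0.159)
cell (3,3): code 1001 → (4.000,3.063)–(3.000,3.427)
cell (4,0): code 0110 → (4.000,0.159)–(5.000,0.557)
cell (4,2): code 1011 → (5.000,2.803)–(4.359,3.000)
cell (4,3): code 0001 → (4.359,3.000)–(4.000,3.063)
cell (5,0): code 0010 → (5.000,0.557)–(5.912,1.000)
cell (5,1): code 0111 → (5.912,1.000)–(6.000,1.080)
cell (5,2): code 1101 → (5.698,3.000)–(5.000,2.803)
cell (5,3): code 1000 → (6.000,3.062)–(5.698,3.000)
cell (6,1): code 0110 → (6.000,1.080)–(7.000,1.681)
cell (6,3): code 1001 → (7.000,3.063)–(6.000,3.062)
cell (7,1): code 0010 → (7.000,1.681)–(7.304,2.000)
cell (7,2): code 0011 → (7.304,2.000)–(7.091,3.000)
cell (7,3): code 0001 → (7.091,3.000)–(7.000,3.063)
total: 20 segments, chained into 1 closed loop(s), length Σ = 15.199657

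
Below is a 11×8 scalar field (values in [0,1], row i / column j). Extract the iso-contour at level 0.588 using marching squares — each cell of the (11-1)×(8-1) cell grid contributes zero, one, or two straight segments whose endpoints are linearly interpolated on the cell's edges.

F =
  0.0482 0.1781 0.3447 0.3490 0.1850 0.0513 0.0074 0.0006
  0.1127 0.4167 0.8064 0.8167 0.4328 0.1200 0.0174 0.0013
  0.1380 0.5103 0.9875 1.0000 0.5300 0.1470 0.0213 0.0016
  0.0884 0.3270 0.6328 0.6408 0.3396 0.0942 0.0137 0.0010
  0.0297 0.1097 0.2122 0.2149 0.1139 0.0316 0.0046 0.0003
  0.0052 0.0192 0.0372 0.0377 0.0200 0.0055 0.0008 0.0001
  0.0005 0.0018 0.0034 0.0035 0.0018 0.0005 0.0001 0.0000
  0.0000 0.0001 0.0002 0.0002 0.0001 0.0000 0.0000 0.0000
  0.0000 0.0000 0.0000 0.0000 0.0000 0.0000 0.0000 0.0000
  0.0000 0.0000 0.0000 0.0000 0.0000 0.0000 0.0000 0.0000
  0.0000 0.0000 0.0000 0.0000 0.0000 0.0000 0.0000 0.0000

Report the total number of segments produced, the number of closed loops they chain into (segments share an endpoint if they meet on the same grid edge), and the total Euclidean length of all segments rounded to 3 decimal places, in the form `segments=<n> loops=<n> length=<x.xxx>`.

cell (0,1): code 0100 → (0.527,2.000)–(1.000,1.440)
cell (0,2): code 1100 → (0.511,3.000)–(0.527,2.000)
cell (0,3): code 1000 → (1.000,3.596)–(0.511,3.000)
cell (1,1): code 0110 → (1.000,1.440)–(2.000,1.163)
cell (1,3): code 1001 → (2.000,3.877)–(1.000,3.596)
cell (2,1): code 0110 → (2.000,1.163)–(3.000,1.853)
cell (2,3): code 1001 → (3.000,3.175)–(2.000,3.877)
cell (3,1): code 0010 → (3.000,1.853)–(3.107,2.000)
cell (3,2): code 0011 → (3.107,2.000)–(3.124,3.000)
cell (3,3): code 0001 → (3.124,3.000)–(3.000,3.175)
total: 10 segments, chained into 1 closed loop(s), length Σ = 8.413223

segments=10 loops=1 length=8.413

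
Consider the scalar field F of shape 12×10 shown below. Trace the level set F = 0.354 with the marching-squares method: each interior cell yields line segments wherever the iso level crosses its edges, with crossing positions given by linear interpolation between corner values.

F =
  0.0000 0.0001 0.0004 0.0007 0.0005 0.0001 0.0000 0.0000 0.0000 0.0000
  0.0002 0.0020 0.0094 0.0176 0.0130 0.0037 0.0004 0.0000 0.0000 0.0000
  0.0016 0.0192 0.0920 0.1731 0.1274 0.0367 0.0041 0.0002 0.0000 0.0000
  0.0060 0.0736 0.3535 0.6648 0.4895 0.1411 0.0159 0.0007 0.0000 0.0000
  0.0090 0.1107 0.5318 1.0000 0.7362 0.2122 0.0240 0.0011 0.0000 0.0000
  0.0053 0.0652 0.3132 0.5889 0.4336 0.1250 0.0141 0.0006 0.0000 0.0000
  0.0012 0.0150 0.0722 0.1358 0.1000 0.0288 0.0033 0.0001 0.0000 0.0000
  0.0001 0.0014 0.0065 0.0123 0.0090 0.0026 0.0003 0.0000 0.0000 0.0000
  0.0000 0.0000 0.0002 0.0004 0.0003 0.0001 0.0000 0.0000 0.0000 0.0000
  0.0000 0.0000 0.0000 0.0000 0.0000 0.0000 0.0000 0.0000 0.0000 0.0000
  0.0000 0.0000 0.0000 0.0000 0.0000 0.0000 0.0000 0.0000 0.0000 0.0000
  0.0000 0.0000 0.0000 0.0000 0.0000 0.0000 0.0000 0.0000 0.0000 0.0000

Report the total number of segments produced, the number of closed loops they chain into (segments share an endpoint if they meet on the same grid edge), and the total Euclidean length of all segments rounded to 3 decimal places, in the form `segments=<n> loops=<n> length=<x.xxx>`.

cell (2,2): code 0100 → (2.368,3.000)–(3.000,2.002)
cell (2,3): code 1100 → (2.626,4.000)–(2.368,3.000)
cell (2,4): code 1000 → (3.000,4.389)–(2.626,4.000)
cell (3,1): code 0100 → (3.003,2.000)–(4.000,1.578)
cell (3,2): code 1110 → (3.000,2.002)–(3.003,2.000)
cell (3,4): code 1001 → (4.000,4.729)–(3.000,4.389)
cell (4,1): code 0010 → (4.000,1.578)–(4.813,2.000)
cell (4,2): code 0111 → (4.813,2.000)–(5.000,2.148)
cell (4,4): code 1001 → (5.000,4.258)–(4.000,4.729)
cell (5,2): code 0010 → (5.000,2.148)–(5.518,3.000)
cell (5,3): code 0011 → (5.518,3.000)–(5.239,4.000)
cell (5,4): code 0001 → (5.239,4.000)–(5.000,4.258)
total: 12 segments, chained into 1 closed loop(s), length Σ = 9.543906

segments=12 loops=1 length=9.544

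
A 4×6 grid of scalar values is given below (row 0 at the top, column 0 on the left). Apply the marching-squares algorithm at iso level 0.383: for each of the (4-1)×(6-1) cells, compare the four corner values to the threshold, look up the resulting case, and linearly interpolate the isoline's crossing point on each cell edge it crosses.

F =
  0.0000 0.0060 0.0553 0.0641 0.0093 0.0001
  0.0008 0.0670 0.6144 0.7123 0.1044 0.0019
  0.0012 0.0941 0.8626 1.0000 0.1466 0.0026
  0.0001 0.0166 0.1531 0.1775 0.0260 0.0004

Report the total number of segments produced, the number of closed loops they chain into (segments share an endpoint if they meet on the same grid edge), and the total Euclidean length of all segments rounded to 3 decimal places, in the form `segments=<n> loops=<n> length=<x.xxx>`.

cell (0,1): code 0100 → (0.586,2.000)–(1.000,1.577)
cell (0,2): code 1100 → (0.492,3.000)–(0.586,2.000)
cell (0,3): code 1000 → (1.000,3.542)–(0.492,3.000)
cell (1,1): code 0110 → (1.000,1.577)–(2.000,1.376)
cell (1,3): code 1001 → (2.000,3.723)–(1.000,3.542)
cell (2,1): code 0010 → (2.000,1.376)–(2.676,2.000)
cell (2,2): code 0011 → (2.676,2.000)–(2.750,3.000)
cell (2,3): code 0001 → (2.750,3.000)–(2.000,3.723)
total: 8 segments, chained into 1 closed loop(s), length Σ = 7.339636

segments=8 loops=1 length=7.340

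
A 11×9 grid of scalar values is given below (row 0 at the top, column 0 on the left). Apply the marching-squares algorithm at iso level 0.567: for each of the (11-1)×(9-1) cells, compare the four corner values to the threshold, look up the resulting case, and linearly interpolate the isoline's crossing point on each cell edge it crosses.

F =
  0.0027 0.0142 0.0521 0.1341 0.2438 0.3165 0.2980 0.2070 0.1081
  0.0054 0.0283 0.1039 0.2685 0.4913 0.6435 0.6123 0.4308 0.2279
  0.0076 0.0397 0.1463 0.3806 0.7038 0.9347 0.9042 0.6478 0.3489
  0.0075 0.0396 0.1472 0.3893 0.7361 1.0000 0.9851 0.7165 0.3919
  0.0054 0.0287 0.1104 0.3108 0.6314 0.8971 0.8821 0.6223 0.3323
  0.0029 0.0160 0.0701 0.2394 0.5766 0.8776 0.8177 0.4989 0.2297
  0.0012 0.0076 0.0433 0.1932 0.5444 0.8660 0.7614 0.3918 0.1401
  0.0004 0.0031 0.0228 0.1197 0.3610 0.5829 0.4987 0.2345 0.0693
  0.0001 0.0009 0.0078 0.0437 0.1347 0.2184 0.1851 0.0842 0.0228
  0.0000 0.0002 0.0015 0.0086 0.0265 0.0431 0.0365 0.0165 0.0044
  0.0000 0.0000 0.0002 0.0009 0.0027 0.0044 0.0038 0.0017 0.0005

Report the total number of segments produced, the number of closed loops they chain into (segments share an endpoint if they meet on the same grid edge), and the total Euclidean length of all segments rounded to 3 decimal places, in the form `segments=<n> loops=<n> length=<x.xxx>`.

segments=22 loops=1 length=16.250

cell (0,4): code 0100 → (0.766,5.000)–(1.000,4.497)
cell (0,5): code 1100 → (0.856,6.000)–(0.766,5.000)
cell (0,6): code 1000 → (1.000,6.250)–(0.856,6.000)
cell (1,3): code 0100 → (1.356,4.000)–(2.000,3.577)
cell (1,4): code 1110 → (1.000,4.497)–(1.356,4.000)
cell (1,6): code 1101 → (1.628,7.000)–(1.000,6.250)
cell (1,7): code 1000 → (2.000,7.270)–(1.628,7.000)
cell (2,3): code 0110 → (2.000,3.577)–(3.000,3.512)
cell (2,7): code 1001 → (3.000,7.461)–(2.000,7.270)
cell (3,3): code 0110 → (3.000,3.512)–(4.000,3.799)
cell (3,7): code 1001 → (4.000,7.191)–(3.000,7.461)
cell (4,3): code 0110 → (4.000,3.799)–(5.000,3.972)
cell (4,6): code 1011 → (5.000,6.786)–(4.448,7.000)
cell (4,7): code 0001 → (4.448,7.000)–(4.000,7.191)
cell (5,3): code 0010 → (5.000,3.972)–(5.298,4.000)
cell (5,4): code 0111 → (5.298,4.000)–(6.000,4.070)
cell (5,6): code 1001 → (6.000,6.526)–(5.000,6.786)
cell (6,4): code 0110 → (6.000,4.070)–(7.000,4.928)
cell (6,5): code 1011 → (7.000,5.189)–(6.740,6.000)
cell (6,6): code 0001 → (6.740,6.000)–(6.000,6.526)
cell (7,4): code 0010 → (7.000,4.928)–(7.044,5.000)
cell (7,5): code 0001 → (7.044,5.000)–(7.000,5.189)
total: 22 segments, chained into 1 closed loop(s), length Σ = 16.250210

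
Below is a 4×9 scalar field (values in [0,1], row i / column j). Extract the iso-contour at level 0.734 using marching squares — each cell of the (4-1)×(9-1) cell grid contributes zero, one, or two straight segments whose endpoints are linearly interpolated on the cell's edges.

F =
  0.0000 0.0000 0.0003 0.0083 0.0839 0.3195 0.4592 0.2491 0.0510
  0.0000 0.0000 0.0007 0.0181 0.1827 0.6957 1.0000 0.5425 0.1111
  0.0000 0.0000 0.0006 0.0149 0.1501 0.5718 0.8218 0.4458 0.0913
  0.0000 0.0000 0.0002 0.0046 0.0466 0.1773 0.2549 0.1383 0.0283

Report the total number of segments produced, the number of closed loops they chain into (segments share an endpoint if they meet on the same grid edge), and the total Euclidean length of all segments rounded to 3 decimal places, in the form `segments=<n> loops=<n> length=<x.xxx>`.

cell (0,5): code 0100 → (0.508,6.000)–(1.000,5.126)
cell (0,6): code 1000 → (1.000,6.581)–(0.508,6.000)
cell (1,5): code 0110 → (1.000,5.126)–(2.000,5.649)
cell (1,6): code 1001 → (2.000,6.234)–(1.000,6.581)
cell (2,5): code 0010 → (2.000,5.649)–(2.155,6.000)
cell (2,6): code 0001 → (2.155,6.000)–(2.000,6.234)
total: 6 segments, chained into 1 closed loop(s), length Σ = 4.615892

segments=6 loops=1 length=4.616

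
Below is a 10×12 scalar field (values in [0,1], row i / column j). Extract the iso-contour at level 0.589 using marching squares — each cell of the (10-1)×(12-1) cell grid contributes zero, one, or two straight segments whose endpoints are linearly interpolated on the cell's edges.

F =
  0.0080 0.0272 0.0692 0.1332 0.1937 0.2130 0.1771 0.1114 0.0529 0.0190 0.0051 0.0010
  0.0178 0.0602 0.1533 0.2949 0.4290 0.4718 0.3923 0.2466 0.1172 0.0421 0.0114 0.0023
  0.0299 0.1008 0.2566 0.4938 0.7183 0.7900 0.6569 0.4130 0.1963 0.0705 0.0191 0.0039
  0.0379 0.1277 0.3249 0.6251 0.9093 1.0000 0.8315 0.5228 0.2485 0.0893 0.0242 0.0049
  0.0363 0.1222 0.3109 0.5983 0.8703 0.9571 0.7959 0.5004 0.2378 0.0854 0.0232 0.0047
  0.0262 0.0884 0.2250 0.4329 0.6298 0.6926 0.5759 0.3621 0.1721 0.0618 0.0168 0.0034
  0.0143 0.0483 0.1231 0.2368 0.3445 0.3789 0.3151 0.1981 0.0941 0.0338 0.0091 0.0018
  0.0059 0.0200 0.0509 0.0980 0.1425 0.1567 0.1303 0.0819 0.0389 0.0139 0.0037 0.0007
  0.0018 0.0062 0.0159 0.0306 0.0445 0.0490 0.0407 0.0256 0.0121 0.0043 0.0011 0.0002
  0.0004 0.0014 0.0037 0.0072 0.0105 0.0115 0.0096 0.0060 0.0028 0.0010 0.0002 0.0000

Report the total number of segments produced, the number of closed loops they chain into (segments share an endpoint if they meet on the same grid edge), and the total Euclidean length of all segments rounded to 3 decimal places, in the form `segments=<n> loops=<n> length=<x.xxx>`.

segments=16 loops=1 length=12.275

cell (1,3): code 0100 → (1.553,4.000)–(2.000,3.424)
cell (1,4): code 1100 → (1.368,5.000)–(1.553,4.000)
cell (1,5): code 1100 → (1.743,6.000)–(1.368,5.000)
cell (1,6): code 1000 → (2.000,6.278)–(1.743,6.000)
cell (2,2): code 0100 → (2.725,3.000)–(3.000,2.880)
cell (2,3): code 1110 → (2.000,3.424)–(2.725,3.000)
cell (2,6): code 1001 → (3.000,6.786)–(2.000,6.278)
cell (3,2): code 0110 → (3.000,2.880)–(4.000,2.968)
cell (3,6): code 1001 → (4.000,6.700)–(3.000,6.786)
cell (4,2): code 0010 → (4.000,2.968)–(4.056,3.000)
cell (4,3): code 0111 → (4.056,3.000)–(5.000,3.793)
cell (4,5): code 1011 → (5.000,5.888)–(4.940,6.000)
cell (4,6): code 0001 → (4.940,6.000)–(4.000,6.700)
cell (5,3): code 0010 → (5.000,3.793)–(5.143,4.000)
cell (5,4): code 0011 → (5.143,4.000)–(5.330,5.000)
cell (5,5): code 0001 → (5.330,5.000)–(5.000,5.888)
total: 16 segments, chained into 1 closed loop(s), length Σ = 12.274696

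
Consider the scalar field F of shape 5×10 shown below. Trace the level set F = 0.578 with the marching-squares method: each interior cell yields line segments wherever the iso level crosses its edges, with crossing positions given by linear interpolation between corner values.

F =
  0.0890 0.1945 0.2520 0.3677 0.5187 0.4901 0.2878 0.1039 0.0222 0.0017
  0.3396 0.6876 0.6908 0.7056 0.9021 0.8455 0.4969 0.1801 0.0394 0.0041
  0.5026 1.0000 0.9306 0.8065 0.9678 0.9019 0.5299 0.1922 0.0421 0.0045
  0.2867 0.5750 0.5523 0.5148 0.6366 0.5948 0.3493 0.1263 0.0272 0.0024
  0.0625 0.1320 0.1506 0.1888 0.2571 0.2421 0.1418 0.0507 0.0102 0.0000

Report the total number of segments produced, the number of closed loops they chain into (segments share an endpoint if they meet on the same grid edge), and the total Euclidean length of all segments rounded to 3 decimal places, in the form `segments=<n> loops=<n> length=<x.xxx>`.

cell (0,0): code 0100 → (0.778,1.000)–(1.000,0.685)
cell (0,1): code 1100 → (0.743,2.000)–(0.778,1.000)
cell (0,2): code 1100 → (0.622,3.000)–(0.743,2.000)
cell (0,3): code 1100 → (0.155,4.000)–(0.622,3.000)
cell (0,4): code 1100 → (0.247,5.000)–(0.155,4.000)
cell (0,5): code 1000 → (1.000,5.767)–(0.247,5.000)
cell (1,0): code 0110 → (1.000,0.685)–(2.000,0.152)
cell (1,5): code 1001 → (2.000,5.871)–(1.000,5.767)
cell (2,0): code 0010 → (2.000,0.152)–(2.993,1.000)
cell (2,1): code 0011 → (2.993,1.000)–(2.932,2.000)
cell (2,2): code 0011 → (2.932,2.000)–(2.783,3.000)
cell (2,3): code 0111 → (2.783,3.000)–(3.000,3.519)
cell (2,5): code 1001 → (3.000,5.068)–(2.000,5.871)
cell (3,3): code 0010 → (3.000,3.519)–(3.154,4.000)
cell (3,4): code 0011 → (3.154,4.000)–(3.048,5.000)
cell (3,5): code 0001 → (3.048,5.000)–(3.000,5.068)
total: 16 segments, chained into 1 closed loop(s), length Σ = 14.472753

segments=16 loops=1 length=14.473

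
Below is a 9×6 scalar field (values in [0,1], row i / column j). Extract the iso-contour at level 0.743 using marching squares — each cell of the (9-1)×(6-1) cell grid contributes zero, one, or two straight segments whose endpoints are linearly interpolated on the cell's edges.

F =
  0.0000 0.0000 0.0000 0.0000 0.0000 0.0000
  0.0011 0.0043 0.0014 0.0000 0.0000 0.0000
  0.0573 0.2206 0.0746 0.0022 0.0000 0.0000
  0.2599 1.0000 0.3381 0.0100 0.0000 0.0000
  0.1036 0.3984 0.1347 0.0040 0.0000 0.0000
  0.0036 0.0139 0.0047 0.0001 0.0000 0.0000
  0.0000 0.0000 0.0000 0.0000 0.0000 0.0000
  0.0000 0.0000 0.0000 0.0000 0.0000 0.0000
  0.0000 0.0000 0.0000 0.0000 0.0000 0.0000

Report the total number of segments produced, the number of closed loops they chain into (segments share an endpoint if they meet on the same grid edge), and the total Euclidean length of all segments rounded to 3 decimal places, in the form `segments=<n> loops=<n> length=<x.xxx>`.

cell (2,0): code 0100 → (2.670,1.000)–(3.000,0.653)
cell (2,1): code 1000 → (3.000,1.388)–(2.670,1.000)
cell (3,0): code 0010 → (3.000,0.653)–(3.427,1.000)
cell (3,1): code 0001 → (3.427,1.000)–(3.000,1.388)
total: 4 segments, chained into 1 closed loop(s), length Σ = 2.116070

segments=4 loops=1 length=2.116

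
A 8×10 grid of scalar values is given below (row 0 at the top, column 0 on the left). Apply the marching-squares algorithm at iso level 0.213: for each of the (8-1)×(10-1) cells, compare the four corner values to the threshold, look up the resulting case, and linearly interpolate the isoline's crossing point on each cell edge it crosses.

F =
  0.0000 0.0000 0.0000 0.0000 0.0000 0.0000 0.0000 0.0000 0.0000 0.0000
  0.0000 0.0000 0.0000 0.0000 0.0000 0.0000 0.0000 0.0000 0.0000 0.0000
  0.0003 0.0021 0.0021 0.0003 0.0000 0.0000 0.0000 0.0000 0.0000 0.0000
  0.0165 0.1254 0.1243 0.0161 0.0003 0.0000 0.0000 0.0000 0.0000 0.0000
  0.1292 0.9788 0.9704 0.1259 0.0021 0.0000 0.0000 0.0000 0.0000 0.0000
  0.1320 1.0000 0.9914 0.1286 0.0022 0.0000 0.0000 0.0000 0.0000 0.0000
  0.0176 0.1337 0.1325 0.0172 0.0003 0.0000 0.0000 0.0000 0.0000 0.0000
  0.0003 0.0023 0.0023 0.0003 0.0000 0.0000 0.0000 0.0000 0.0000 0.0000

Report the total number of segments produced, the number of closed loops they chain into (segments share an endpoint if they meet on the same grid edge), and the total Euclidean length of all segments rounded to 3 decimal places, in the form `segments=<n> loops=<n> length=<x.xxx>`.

cell (3,0): code 0100 → (3.103,1.000)–(4.000,0.099)
cell (3,1): code 1100 → (3.105,2.000)–(3.103,1.000)
cell (3,2): code 1000 → (4.000,2.897)–(3.105,2.000)
cell (4,0): code 0110 → (4.000,0.099)–(5.000,0.093)
cell (4,2): code 1001 → (5.000,2.902)–(4.000,2.897)
cell (5,0): code 0010 → (5.000,0.093)–(5.908,1.000)
cell (5,1): code 0011 → (5.908,1.000)–(5.906,2.000)
cell (5,2): code 0001 → (5.906,2.000)–(5.000,2.902)
total: 8 segments, chained into 1 closed loop(s), length Σ = 9.101351

segments=8 loops=1 length=9.101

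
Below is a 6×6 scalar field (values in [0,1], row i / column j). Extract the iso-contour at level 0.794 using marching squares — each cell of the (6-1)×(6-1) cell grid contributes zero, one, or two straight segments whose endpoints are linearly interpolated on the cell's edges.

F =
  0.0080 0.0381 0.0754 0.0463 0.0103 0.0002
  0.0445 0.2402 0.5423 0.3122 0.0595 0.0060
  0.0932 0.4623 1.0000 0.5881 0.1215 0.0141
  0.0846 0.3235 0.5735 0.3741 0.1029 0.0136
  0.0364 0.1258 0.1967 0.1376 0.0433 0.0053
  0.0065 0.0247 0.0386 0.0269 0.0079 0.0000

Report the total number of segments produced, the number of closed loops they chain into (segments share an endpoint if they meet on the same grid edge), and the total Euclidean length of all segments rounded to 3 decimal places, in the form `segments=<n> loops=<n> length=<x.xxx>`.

cell (1,1): code 0100 → (1.550,2.000)–(2.000,1.617)
cell (1,2): code 1000 → (2.000,2.500)–(1.550,2.000)
cell (2,1): code 0010 → (2.000,1.617)–(2.483,2.000)
cell (2,2): code 0001 → (2.483,2.000)–(2.000,2.500)
total: 4 segments, chained into 1 closed loop(s), length Σ = 2.575649

segments=4 loops=1 length=2.576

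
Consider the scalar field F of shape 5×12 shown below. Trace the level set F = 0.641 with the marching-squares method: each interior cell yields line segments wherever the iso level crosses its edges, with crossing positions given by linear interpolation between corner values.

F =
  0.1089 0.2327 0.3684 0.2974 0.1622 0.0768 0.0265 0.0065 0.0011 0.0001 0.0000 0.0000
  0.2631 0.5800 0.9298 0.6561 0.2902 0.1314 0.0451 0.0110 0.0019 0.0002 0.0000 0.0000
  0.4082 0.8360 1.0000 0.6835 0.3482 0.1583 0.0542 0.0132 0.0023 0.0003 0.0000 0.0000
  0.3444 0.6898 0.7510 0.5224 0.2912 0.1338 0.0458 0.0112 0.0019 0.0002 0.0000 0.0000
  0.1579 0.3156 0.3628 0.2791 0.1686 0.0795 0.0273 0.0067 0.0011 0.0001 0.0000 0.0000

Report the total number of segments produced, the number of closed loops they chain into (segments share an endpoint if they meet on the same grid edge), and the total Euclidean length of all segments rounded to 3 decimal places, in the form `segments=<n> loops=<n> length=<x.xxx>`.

segments=12 loops=1 length=8.328

cell (0,1): code 0100 → (0.486,2.000)–(1.000,1.174)
cell (0,2): code 1100 → (0.958,3.000)–(0.486,2.000)
cell (0,3): code 1000 → (1.000,3.041)–(0.958,3.000)
cell (1,0): code 0100 → (1.238,1.000)–(2.000,0.544)
cell (1,1): code 1110 → (1.000,1.174)–(1.238,1.000)
cell (1,3): code 1001 → (2.000,3.127)–(1.000,3.041)
cell (2,0): code 0110 → (2.000,0.544)–(3.000,0.859)
cell (2,2): code 1011 → (3.000,2.481)–(2.264,3.000)
cell (2,3): code 0001 → (2.264,3.000)–(2.000,3.127)
cell (3,0): code 0010 → (3.000,0.859)–(3.130,1.000)
cell (3,1): code 0011 → (3.130,1.000)–(3.283,2.000)
cell (3,2): code 0001 → (3.283,2.000)–(3.000,2.481)
total: 12 segments, chained into 1 closed loop(s), length Σ = 8.328203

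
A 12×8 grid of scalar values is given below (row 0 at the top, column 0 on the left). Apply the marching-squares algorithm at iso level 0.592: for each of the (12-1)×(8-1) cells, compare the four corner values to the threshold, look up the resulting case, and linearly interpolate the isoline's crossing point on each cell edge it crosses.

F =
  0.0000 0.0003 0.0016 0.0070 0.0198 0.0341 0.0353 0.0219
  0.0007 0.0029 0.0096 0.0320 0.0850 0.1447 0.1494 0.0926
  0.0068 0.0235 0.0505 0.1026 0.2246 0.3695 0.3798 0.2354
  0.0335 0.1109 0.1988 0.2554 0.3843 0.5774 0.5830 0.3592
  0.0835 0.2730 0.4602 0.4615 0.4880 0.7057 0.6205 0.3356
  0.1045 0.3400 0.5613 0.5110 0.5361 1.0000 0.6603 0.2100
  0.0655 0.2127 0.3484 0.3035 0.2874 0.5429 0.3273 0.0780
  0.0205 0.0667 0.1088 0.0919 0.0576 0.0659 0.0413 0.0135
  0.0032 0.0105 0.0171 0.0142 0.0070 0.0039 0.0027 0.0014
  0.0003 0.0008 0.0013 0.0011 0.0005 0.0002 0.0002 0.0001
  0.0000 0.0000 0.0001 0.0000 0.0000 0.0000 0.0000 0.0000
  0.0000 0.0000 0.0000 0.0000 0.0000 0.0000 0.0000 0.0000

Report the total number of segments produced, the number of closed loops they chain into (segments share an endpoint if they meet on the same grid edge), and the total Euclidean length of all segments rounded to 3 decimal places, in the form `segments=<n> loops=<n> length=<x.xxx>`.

segments=8 loops=1 length=7.588

cell (3,4): code 0100 → (3.114,5.000)–(4.000,4.478)
cell (3,5): code 1100 → (3.240,6.000)–(3.114,5.000)
cell (3,6): code 1000 → (4.000,6.100)–(3.240,6.000)
cell (4,4): code 0110 → (4.000,4.478)–(5.000,4.121)
cell (4,6): code 1001 → (5.000,6.152)–(4.000,6.100)
cell (5,4): code 0010 → (5.000,4.121)–(5.893,5.000)
cell (5,5): code 0011 → (5.893,5.000)–(5.205,6.000)
cell (5,6): code 0001 → (5.205,6.000)–(5.000,6.152)
total: 8 segments, chained into 1 closed loop(s), length Σ = 7.588065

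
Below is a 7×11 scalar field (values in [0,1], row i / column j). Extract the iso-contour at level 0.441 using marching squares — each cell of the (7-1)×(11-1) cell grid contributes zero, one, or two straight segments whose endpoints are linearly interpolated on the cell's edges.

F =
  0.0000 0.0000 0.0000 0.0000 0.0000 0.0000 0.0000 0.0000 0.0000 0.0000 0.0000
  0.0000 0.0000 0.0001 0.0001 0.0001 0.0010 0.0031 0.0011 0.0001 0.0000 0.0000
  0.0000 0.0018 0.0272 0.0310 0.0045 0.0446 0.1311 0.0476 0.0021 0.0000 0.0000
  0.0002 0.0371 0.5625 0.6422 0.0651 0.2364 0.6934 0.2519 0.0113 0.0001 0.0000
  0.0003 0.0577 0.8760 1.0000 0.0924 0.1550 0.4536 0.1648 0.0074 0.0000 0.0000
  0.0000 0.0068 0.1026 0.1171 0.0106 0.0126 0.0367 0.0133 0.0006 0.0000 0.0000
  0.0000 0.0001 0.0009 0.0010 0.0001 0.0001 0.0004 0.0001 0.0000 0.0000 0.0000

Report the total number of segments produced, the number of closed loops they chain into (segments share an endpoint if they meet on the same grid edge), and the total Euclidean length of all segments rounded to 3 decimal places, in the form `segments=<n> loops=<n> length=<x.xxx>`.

segments=14 loops=2 length=10.345

cell (2,1): code 0100 → (2.773,2.000)–(3.000,1.769)
cell (2,2): code 1100 → (2.671,3.000)–(2.773,2.000)
cell (2,3): code 1000 → (3.000,3.349)–(2.671,3.000)
cell (2,5): code 0100 → (2.551,6.000)–(3.000,5.448)
cell (2,6): code 1000 → (3.000,6.572)–(2.551,6.000)
cell (3,1): code 0110 → (3.000,1.769)–(4.000,1.468)
cell (3,3): code 1001 → (4.000,3.616)–(3.000,3.349)
cell (3,5): code 0110 → (3.000,5.448)–(4.000,5.958)
cell (3,6): code 1001 → (4.000,6.044)–(3.000,6.572)
cell (4,1): code 0010 → (4.000,1.468)–(4.562,2.000)
cell (4,2): code 0011 → (4.562,2.000)–(4.633,3.000)
cell (4,3): code 0001 → (4.633,3.000)–(4.000,3.616)
cell (4,5): code 0010 → (4.000,5.958)–(4.030,6.000)
cell (4,6): code 0001 → (4.030,6.000)–(4.000,6.044)
total: 14 segments, chained into 2 closed loop(s), length Σ = 10.344644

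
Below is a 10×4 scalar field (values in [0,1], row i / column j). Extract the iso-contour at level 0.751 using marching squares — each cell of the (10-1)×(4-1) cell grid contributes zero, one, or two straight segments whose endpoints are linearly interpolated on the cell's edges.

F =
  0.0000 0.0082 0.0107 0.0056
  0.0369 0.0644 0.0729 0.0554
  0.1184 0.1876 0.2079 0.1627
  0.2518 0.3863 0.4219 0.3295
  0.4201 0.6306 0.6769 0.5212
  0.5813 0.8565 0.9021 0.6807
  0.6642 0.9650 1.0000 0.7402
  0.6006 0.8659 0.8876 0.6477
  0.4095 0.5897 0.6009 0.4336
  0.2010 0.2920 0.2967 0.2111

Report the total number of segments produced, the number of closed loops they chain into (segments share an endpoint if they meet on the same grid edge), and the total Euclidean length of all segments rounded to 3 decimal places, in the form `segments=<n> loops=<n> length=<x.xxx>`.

segments=10 loops=1 length=9.127

cell (4,0): code 0100 → (4.533,1.000)–(5.000,0.617)
cell (4,1): code 1100 → (4.329,2.000)–(4.533,1.000)
cell (4,2): code 1000 → (5.000,2.682)–(4.329,2.000)
cell (5,0): code 0110 → (5.000,0.617)–(6.000,0.289)
cell (5,2): code 1001 → (6.000,2.958)–(5.000,2.682)
cell (6,0): code 0110 → (6.000,0.289)–(7.000,0.567)
cell (6,2): code 1001 → (7.000,2.569)–(6.000,2.958)
cell (7,0): code 0010 → (7.000,0.567)–(7.416,1.000)
cell (7,1): code 0011 → (7.416,1.000)–(7.476,2.000)
cell (7,2): code 0001 → (7.476,2.000)–(7.000,2.569)
total: 10 segments, chained into 1 closed loop(s), length Σ = 9.127491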